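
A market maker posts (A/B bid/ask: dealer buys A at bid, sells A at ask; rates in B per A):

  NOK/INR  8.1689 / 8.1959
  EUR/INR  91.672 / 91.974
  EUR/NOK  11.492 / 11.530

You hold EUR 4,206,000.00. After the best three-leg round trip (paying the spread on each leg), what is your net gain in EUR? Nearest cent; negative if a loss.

Net profit: EUR 87,024.73

Best loop EUR → NOK → INR → EUR:
EUR 4,206,000.00 × 11.492 (sell EUR at bid) = NOK 48,335,352.00
NOK 48,335,352.00 × 8.1689 (sell NOK at bid) = INR 394,846,656.95
INR 394,846,656.95 ÷ 91.974 (buy EUR at ask) = EUR 4,293,024.73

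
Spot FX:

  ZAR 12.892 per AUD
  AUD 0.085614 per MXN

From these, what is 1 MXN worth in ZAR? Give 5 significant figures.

1 MXN × 0.085614 = 0.085614 AUD
0.085614 AUD × 12.892 = 1.10374 ZAR

MXN/ZAR = 1.1037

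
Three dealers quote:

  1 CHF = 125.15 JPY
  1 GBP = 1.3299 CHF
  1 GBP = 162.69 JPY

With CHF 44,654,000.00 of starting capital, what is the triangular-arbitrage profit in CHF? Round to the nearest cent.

Profit: CHF 1,028,445.93

Profitable loop is CHF → JPY → GBP → CHF:
CHF 44,654,000.00 × 125.15 = JPY 5,588,448,100
JPY 5,588,448,100 ÷ 162.69 = GBP 34,350,286.43
GBP 34,350,286.43 × 1.3299 = CHF 45,682,445.93
Profit = CHF 45,682,445.93 − CHF 44,654,000.00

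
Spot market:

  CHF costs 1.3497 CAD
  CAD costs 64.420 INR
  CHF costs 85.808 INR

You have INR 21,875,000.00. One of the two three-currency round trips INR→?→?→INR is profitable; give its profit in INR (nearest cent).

Profitable loop is INR → CHF → CAD → INR:
INR 21,875,000.00 ÷ 85.808 = CHF 254,929.61
CHF 254,929.61 × 1.3497 = CAD 344,078.50
CAD 344,078.50 × 64.420 = INR 22,165,536.65
Profit = INR 22,165,536.65 − INR 21,875,000.00

Profit: INR 290,536.65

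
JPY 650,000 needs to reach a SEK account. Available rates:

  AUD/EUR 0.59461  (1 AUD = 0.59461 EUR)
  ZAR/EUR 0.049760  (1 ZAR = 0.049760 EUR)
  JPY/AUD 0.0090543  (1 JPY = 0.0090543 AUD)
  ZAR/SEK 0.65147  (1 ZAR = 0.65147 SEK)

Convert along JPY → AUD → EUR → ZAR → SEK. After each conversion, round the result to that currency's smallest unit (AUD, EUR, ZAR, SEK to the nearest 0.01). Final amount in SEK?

JPY 650,000 × 0.0090543 = AUD 5,885.30
AUD 5,885.30 × 0.59461 = EUR 3,499.46
EUR 3,499.46 ÷ 0.049760 = ZAR 70,326.77
ZAR 70,326.77 × 0.65147 = SEK 45,815.78

SEK 45,815.78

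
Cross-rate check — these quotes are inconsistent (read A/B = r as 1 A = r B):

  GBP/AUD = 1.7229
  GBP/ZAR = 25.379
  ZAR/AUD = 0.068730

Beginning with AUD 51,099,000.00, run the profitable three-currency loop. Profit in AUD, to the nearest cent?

Profit: AUD 634,657.05

Profitable loop is AUD → GBP → ZAR → AUD:
AUD 51,099,000.00 ÷ 1.7229 = GBP 29,658,714.96
GBP 29,658,714.96 × 25.379 = ZAR 752,708,526.90
ZAR 752,708,526.90 × 0.068730 = AUD 51,733,657.05
Profit = AUD 51,733,657.05 − AUD 51,099,000.00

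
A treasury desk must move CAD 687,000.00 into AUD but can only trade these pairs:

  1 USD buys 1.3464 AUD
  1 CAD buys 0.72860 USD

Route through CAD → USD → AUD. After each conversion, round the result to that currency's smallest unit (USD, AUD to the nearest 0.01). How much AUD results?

AUD 673,938.10

CAD 687,000.00 × 0.72860 = USD 500,548.20
USD 500,548.20 × 1.3464 = AUD 673,938.10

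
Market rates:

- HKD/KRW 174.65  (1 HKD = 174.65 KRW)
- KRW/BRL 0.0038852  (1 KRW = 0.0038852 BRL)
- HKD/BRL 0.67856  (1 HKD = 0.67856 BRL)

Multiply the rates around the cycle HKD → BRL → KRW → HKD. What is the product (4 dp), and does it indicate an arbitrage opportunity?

Around HKD → BRL → KRW → HKD: 1 × 0.67856 ÷ 0.0038852 ÷ 174.65 = 1.000014
Product ≈ 1 (deviation 0.001%, within rounding noise).

1.0000 (no arbitrage)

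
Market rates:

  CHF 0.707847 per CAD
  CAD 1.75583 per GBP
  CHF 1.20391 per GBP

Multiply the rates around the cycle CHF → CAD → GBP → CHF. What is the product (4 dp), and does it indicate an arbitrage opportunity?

Around CHF → CAD → GBP → CHF: 1 ÷ 0.707847 ÷ 1.75583 × 1.20391 = 0.968662
Product < 1; profitable direction is CHF → GBP → CAD → CHF.

0.9687 (arbitrage exists)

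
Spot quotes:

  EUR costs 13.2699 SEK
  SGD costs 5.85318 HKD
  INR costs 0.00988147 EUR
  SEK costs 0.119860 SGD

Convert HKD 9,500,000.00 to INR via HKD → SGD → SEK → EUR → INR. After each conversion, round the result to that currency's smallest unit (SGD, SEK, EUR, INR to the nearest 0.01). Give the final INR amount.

HKD 9,500,000.00 ÷ 5.85318 = SGD 1,623,049.35
SGD 1,623,049.35 ÷ 0.119860 = SEK 13,541,209.33
SEK 13,541,209.33 ÷ 13.2699 = EUR 1,020,445.47
EUR 1,020,445.47 ÷ 0.00988147 = INR 103,268,589.59

INR 103,268,589.59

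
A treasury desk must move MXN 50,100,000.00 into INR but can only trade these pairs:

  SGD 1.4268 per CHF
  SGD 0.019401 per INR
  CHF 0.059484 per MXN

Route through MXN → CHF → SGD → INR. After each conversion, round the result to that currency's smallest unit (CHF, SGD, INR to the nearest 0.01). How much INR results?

MXN 50,100,000.00 × 0.059484 = CHF 2,980,148.40
CHF 2,980,148.40 × 1.4268 = SGD 4,252,075.74
SGD 4,252,075.74 ÷ 0.019401 = INR 219,167,864.54

INR 219,167,864.54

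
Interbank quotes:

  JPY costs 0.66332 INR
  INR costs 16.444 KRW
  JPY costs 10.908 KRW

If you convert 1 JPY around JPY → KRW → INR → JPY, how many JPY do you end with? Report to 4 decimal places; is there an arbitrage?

Around JPY → KRW → INR → JPY: 1 × 10.908 ÷ 16.444 ÷ 0.66332 = 1.000034
Product ≈ 1 (deviation 0.003%, within rounding noise).

1.0000 (no arbitrage)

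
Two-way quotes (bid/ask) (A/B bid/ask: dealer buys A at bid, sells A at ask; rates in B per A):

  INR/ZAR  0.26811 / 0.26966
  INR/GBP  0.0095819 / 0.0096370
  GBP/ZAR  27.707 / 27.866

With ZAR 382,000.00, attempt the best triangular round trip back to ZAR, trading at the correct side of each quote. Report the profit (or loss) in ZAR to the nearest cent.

Net result: ZAR -618.27 (no profitable arbitrage after spreads)

Best loop ZAR → GBP → INR → ZAR:
ZAR 382,000.00 ÷ 27.866 (buy GBP at ask) = GBP 13,708.46
GBP 13,708.46 ÷ 0.0096370 (buy INR at ask) = INR 1,422,482.30
INR 1,422,482.30 × 0.26811 (sell INR at bid) = ZAR 381,381.73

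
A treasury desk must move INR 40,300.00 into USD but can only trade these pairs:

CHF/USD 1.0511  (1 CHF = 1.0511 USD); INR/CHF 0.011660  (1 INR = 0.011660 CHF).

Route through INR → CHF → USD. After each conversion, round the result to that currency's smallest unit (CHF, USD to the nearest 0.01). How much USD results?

INR 40,300.00 × 0.011660 = CHF 469.90
CHF 469.90 × 1.0511 = USD 493.91

USD 493.91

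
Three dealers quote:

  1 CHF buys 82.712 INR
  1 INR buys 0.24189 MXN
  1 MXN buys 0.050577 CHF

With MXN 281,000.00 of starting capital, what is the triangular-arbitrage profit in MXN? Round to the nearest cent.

Profit: MXN 3,345.15

Profitable loop is MXN → CHF → INR → MXN:
MXN 281,000.00 × 0.050577 = CHF 14,212.14
CHF 14,212.14 × 82.712 = INR 1,175,514.28
INR 1,175,514.28 × 0.24189 = MXN 284,345.15
Profit = MXN 284,345.15 − MXN 281,000.00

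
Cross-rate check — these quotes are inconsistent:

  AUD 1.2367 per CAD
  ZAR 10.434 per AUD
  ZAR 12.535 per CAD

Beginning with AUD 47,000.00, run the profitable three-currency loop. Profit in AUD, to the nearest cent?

Profitable loop is AUD → ZAR → CAD → AUD:
AUD 47,000.00 × 10.434 = ZAR 490,398.00
ZAR 490,398.00 ÷ 12.535 = CAD 39,122.30
CAD 39,122.30 × 1.2367 = AUD 48,382.55
Profit = AUD 48,382.55 − AUD 47,000.00

Profit: AUD 1,382.55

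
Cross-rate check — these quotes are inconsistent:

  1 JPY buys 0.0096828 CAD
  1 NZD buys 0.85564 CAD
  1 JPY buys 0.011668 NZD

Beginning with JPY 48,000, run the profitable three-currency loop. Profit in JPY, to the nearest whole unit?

Profitable loop is JPY → NZD → CAD → JPY:
JPY 48,000 × 0.011668 = NZD 560.06
NZD 560.06 × 0.85564 = CAD 479.21
CAD 479.21 ÷ 0.0096828 = JPY 49,491
Profit = JPY 49,491 − JPY 48,000

Profit: JPY 1,491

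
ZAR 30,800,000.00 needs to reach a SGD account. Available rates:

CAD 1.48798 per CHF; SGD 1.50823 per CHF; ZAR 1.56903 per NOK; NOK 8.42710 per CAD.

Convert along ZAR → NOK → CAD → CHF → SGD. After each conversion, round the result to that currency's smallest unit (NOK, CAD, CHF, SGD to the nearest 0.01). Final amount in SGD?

SGD 2,361,085.98

ZAR 30,800,000.00 ÷ 1.56903 = NOK 19,629,962.46
NOK 19,629,962.46 ÷ 8.42710 = CAD 2,329,385.25
CAD 2,329,385.25 ÷ 1.48798 = CHF 1,565,468.12
CHF 1,565,468.12 × 1.50823 = SGD 2,361,085.98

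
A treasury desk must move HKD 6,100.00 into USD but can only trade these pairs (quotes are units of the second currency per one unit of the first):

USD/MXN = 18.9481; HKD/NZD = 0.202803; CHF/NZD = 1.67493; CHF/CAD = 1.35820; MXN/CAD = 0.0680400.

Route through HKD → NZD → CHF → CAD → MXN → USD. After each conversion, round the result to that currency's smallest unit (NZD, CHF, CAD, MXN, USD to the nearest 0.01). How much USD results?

USD 778.12

HKD 6,100.00 × 0.202803 = NZD 1,237.10
NZD 1,237.10 ÷ 1.67493 = CHF 738.60
CHF 738.60 × 1.35820 = CAD 1,003.17
CAD 1,003.17 ÷ 0.0680400 = MXN 14,743.83
MXN 14,743.83 ÷ 18.9481 = USD 778.12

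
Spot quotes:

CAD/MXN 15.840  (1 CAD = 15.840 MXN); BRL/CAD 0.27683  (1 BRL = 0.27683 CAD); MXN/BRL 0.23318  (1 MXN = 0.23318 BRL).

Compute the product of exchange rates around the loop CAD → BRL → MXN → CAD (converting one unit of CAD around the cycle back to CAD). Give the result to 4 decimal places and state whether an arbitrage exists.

Around CAD → BRL → MXN → CAD: 1 ÷ 0.27683 ÷ 0.23318 ÷ 15.840 = 0.978003
Product < 1; profitable direction is CAD → MXN → BRL → CAD.

0.9780 (arbitrage exists)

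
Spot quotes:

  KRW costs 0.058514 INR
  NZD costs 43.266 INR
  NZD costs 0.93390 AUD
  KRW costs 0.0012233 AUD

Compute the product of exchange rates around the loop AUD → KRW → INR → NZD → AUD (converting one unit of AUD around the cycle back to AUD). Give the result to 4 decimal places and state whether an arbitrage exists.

Around AUD → KRW → INR → NZD → AUD: 1 ÷ 0.0012233 × 0.058514 ÷ 43.266 × 0.93390 = 1.032477
Product > 1; profitable direction is AUD → KRW → INR → NZD → AUD.

1.0325 (arbitrage exists)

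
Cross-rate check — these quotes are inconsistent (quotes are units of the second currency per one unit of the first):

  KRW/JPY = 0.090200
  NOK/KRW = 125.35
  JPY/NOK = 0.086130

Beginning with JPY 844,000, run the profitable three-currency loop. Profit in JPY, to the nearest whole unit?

Profitable loop is JPY → KRW → NOK → JPY:
JPY 844,000 ÷ 0.090200 = KRW 9,356,984
KRW 9,356,984 ÷ 125.35 = NOK 74,646.86
NOK 74,646.86 ÷ 0.086130 = JPY 866,677
Profit = JPY 866,677 − JPY 844,000

Profit: JPY 22,677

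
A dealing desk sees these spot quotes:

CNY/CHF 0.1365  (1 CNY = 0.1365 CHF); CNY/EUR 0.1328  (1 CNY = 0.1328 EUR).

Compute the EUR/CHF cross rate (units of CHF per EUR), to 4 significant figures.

1 EUR ÷ 0.1328 = 7.53012 CNY
7.53012 CNY × 0.1365 = 1.02786 CHF

EUR/CHF = 1.028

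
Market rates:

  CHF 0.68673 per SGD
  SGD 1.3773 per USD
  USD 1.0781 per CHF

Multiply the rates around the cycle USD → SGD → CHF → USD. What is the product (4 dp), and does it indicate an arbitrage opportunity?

1.0197 (arbitrage exists)

Around USD → SGD → CHF → USD: 1 × 1.3773 × 0.68673 × 1.0781 = 1.019703
Product > 1; profitable direction is USD → SGD → CHF → USD.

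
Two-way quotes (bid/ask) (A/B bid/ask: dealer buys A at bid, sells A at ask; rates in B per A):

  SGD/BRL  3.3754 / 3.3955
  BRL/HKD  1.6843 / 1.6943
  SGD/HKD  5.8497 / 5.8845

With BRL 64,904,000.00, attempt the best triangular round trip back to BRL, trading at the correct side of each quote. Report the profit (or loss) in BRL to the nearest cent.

Best loop BRL → SGD → HKD → BRL:
BRL 64,904,000.00 ÷ 3.3955 (buy SGD at ask) = SGD 19,114,710.65
SGD 19,114,710.65 × 5.8497 (sell SGD at bid) = HKD 111,815,322.87
HKD 111,815,322.87 ÷ 1.6943 (buy BRL at ask) = BRL 65,994,996.68

Net profit: BRL 1,090,996.68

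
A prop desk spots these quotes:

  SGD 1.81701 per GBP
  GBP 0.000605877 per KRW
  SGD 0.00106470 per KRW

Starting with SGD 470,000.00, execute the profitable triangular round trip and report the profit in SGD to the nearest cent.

Profitable loop is SGD → KRW → GBP → SGD:
SGD 470,000.00 ÷ 0.00106470 = KRW 441,438,903
KRW 441,438,903 × 0.000605877 = GBP 267,457.68
GBP 267,457.68 × 1.81701 = SGD 485,973.28
Profit = SGD 485,973.28 − SGD 470,000.00

Profit: SGD 15,973.28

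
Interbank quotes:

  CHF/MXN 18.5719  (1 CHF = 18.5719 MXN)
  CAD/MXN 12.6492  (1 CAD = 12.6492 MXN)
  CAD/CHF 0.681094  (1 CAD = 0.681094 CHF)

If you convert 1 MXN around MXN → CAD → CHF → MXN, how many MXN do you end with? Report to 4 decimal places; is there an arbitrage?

Around MXN → CAD → CHF → MXN: 1 ÷ 12.6492 × 0.681094 × 18.5719 = 1.000001
Product ≈ 1 (deviation 0.000%, within rounding noise).

1.0000 (no arbitrage)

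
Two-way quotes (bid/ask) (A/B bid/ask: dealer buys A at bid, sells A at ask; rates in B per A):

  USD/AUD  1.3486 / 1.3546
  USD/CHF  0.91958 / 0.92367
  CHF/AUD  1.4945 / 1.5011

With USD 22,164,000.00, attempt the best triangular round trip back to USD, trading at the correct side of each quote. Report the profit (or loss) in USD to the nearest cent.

Best loop USD → CHF → AUD → USD:
USD 22,164,000.00 × 0.91958 (sell USD at bid) = CHF 20,381,571.12
CHF 20,381,571.12 × 1.4945 (sell CHF at bid) = AUD 30,460,258.04
AUD 30,460,258.04 ÷ 1.3546 (buy USD at ask) = USD 22,486,533.32

Net profit: USD 322,533.32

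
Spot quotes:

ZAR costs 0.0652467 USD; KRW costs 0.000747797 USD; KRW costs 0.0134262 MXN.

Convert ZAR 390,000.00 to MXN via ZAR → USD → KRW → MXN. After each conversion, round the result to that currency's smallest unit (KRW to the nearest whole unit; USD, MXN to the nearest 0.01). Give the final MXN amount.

ZAR 390,000.00 × 0.0652467 = USD 25,446.21
USD 25,446.21 ÷ 0.000747797 = KRW 34,028,232
KRW 34,028,232 × 0.0134262 = MXN 456,869.85

MXN 456,869.85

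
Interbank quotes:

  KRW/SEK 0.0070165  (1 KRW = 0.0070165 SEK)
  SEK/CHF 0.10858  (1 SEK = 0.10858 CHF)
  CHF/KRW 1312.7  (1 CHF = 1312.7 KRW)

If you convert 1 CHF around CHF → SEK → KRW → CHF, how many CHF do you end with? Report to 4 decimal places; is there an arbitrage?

0.9999 (no arbitrage)

Around CHF → SEK → KRW → CHF: 1 ÷ 0.10858 ÷ 0.0070165 ÷ 1312.7 = 0.999917
Product ≈ 1 (deviation 0.008%, within rounding noise).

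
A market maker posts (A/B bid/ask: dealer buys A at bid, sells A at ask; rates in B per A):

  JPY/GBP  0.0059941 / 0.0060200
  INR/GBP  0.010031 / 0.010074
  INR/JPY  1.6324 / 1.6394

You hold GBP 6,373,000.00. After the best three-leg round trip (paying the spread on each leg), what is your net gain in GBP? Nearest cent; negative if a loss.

Best loop GBP → JPY → INR → GBP:
GBP 6,373,000.00 ÷ 0.0060200 (buy JPY at ask) = JPY 1,058,637,874
JPY 1,058,637,874 ÷ 1.6394 (buy INR at ask) = INR 645,747,147.59
INR 645,747,147.59 × 0.010031 (sell INR at bid) = GBP 6,477,489.64

Net profit: GBP 104,489.64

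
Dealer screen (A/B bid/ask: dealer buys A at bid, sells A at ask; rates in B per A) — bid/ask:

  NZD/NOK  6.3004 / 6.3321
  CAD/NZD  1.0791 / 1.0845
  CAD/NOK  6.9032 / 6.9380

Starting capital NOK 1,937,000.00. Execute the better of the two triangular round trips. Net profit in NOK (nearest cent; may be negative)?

Best loop NOK → NZD → CAD → NOK:
NOK 1,937,000.00 ÷ 6.3321 (buy NZD at ask) = NZD 305,901.68
NZD 305,901.68 ÷ 1.0845 (buy CAD at ask) = CAD 282,067.01
CAD 282,067.01 × 6.9032 (sell CAD at bid) = NOK 1,947,165.00

Net profit: NOK 10,165.00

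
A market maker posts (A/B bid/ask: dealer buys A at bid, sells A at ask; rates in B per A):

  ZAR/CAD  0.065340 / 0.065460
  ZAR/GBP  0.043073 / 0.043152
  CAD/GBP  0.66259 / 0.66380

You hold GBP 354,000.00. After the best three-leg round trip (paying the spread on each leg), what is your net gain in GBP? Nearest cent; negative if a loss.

Best loop GBP → ZAR → CAD → GBP:
GBP 354,000.00 ÷ 0.043152 (buy ZAR at ask) = ZAR 8,203,559.51
ZAR 8,203,559.51 × 0.065340 (sell ZAR at bid) = CAD 536,020.58
CAD 536,020.58 × 0.66259 (sell CAD at bid) = GBP 355,161.88

Net profit: GBP 1,161.88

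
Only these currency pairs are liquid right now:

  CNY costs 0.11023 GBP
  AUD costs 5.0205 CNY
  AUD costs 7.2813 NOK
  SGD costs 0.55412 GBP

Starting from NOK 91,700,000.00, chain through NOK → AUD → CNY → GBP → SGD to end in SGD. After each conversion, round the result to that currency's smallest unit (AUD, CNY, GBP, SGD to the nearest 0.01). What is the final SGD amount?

SGD 12,577,761.75

NOK 91,700,000.00 ÷ 7.2813 = AUD 12,593,904.93
AUD 12,593,904.93 × 5.0205 = CNY 63,227,699.70
CNY 63,227,699.70 × 0.11023 = GBP 6,969,589.34
GBP 6,969,589.34 ÷ 0.55412 = SGD 12,577,761.75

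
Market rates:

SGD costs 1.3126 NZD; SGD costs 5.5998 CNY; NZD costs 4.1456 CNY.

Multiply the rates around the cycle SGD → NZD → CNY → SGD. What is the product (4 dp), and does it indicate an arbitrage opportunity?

Around SGD → NZD → CNY → SGD: 1 × 1.3126 × 4.1456 ÷ 5.5998 = 0.971734
Product < 1; profitable direction is SGD → CNY → NZD → SGD.

0.9717 (arbitrage exists)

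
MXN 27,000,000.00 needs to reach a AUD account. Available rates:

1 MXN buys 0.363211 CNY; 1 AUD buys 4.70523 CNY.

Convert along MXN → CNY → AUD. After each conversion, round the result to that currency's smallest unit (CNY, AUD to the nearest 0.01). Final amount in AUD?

AUD 2,084,212.04

MXN 27,000,000.00 × 0.363211 = CNY 9,806,697.00
CNY 9,806,697.00 ÷ 4.70523 = AUD 2,084,212.04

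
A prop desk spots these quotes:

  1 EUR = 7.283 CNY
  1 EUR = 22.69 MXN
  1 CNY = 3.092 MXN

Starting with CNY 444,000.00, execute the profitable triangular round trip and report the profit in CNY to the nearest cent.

Profit: CNY 3,370.84

Profitable loop is CNY → EUR → MXN → CNY:
CNY 444,000.00 ÷ 7.283 = EUR 60,963.89
EUR 60,963.89 × 22.69 = MXN 1,383,270.63
MXN 1,383,270.63 ÷ 3.092 = CNY 447,370.84
Profit = CNY 447,370.84 − CNY 444,000.00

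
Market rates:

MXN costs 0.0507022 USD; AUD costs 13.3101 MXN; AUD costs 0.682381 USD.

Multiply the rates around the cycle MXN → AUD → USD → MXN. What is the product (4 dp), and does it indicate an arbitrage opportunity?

1.0112 (arbitrage exists)

Around MXN → AUD → USD → MXN: 1 ÷ 13.3101 × 0.682381 ÷ 0.0507022 = 1.011157
Product > 1; profitable direction is MXN → AUD → USD → MXN.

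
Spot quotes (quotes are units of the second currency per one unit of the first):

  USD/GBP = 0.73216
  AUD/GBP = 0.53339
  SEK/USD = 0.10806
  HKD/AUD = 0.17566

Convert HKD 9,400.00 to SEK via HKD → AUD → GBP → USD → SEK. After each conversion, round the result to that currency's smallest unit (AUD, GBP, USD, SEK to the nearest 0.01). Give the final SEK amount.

SEK 11,131.96

HKD 9,400.00 × 0.17566 = AUD 1,651.20
AUD 1,651.20 × 0.53339 = GBP 880.73
GBP 880.73 ÷ 0.73216 = USD 1,202.92
USD 1,202.92 ÷ 0.10806 = SEK 11,131.96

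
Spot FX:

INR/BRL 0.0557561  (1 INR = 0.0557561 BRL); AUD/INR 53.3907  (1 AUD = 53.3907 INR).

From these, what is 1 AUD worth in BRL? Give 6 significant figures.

1 AUD × 53.3907 = 53.3907 INR
53.3907 INR × 0.0557561 = 2.97686 BRL

AUD/BRL = 2.97686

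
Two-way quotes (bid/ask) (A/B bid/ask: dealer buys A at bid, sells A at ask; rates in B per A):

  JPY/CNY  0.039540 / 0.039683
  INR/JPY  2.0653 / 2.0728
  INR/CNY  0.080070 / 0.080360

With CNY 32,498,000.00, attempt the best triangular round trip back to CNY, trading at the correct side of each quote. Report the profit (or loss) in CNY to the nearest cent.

Best loop CNY → INR → JPY → CNY:
CNY 32,498,000.00 ÷ 0.080360 (buy INR at ask) = INR 404,405,176.70
INR 404,405,176.70 × 2.0653 (sell INR at bid) = JPY 835,218,011
JPY 835,218,011 × 0.039540 (sell JPY at bid) = CNY 33,024,520.17

Net profit: CNY 526,520.17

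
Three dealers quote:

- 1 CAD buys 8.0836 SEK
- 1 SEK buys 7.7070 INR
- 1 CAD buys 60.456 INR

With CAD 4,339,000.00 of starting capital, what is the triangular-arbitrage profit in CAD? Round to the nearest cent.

Profitable loop is CAD → SEK → INR → CAD:
CAD 4,339,000.00 × 8.0836 = SEK 35,074,740.40
SEK 35,074,740.40 × 7.7070 = INR 270,321,024.26
INR 270,321,024.26 ÷ 60.456 = CAD 4,471,368.01
Profit = CAD 4,471,368.01 − CAD 4,339,000.00

Profit: CAD 132,368.01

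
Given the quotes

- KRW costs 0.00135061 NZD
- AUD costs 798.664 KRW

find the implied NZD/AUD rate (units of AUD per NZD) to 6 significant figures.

NZD/AUD = 0.927056

1 NZD ÷ 0.00135061 = 740.406 KRW
740.406 KRW ÷ 798.664 = 0.927056 AUD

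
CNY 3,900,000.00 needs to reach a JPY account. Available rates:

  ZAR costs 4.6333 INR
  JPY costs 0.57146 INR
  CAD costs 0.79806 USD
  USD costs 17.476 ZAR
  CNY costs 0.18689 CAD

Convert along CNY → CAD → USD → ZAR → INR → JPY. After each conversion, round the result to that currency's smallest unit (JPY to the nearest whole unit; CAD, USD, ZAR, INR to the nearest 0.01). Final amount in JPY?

JPY 82,420,043

CNY 3,900,000.00 × 0.18689 = CAD 728,871.00
CAD 728,871.00 × 0.79806 = USD 581,682.79
USD 581,682.79 × 17.476 = ZAR 10,165,488.44
ZAR 10,165,488.44 × 4.6333 = INR 47,099,757.59
INR 47,099,757.59 ÷ 0.57146 = JPY 82,420,043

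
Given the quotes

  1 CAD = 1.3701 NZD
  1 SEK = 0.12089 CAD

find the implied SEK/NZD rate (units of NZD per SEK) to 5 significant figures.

1 SEK × 0.12089 = 0.12089 CAD
0.12089 CAD × 1.3701 = 0.165631 NZD

SEK/NZD = 0.16563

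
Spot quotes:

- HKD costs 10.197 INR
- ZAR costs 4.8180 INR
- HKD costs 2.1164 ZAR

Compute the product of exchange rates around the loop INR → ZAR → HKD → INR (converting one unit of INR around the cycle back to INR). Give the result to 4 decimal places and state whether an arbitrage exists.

Around INR → ZAR → HKD → INR: 1 ÷ 4.8180 ÷ 2.1164 × 10.197 = 1.000018
Product ≈ 1 (deviation 0.002%, within rounding noise).

1.0000 (no arbitrage)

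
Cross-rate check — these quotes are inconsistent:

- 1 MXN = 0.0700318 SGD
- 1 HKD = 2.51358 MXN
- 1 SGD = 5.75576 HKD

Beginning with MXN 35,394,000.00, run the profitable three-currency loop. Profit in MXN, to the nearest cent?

Profitable loop is MXN → SGD → HKD → MXN:
MXN 35,394,000.00 × 0.0700318 = SGD 2,478,705.53
SGD 2,478,705.53 × 5.75576 = HKD 14,266,834.14
HKD 14,266,834.14 × 2.51358 = MXN 35,860,828.95
Profit = MXN 35,860,828.95 − MXN 35,394,000.00

Profit: MXN 466,828.95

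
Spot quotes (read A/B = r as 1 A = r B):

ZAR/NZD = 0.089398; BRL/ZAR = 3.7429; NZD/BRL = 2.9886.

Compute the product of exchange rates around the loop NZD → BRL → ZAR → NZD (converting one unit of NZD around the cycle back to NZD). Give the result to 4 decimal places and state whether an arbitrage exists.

1.0000 (no arbitrage)

Around NZD → BRL → ZAR → NZD: 1 × 2.9886 × 3.7429 × 0.089398 = 1.000009
Product ≈ 1 (deviation 0.001%, within rounding noise).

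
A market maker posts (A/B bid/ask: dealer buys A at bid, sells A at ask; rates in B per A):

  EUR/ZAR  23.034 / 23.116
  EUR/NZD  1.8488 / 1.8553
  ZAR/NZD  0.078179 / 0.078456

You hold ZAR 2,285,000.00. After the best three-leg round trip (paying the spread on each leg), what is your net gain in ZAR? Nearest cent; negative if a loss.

Net profit: ZAR 44,363.62

Best loop ZAR → EUR → NZD → ZAR:
ZAR 2,285,000.00 ÷ 23.116 (buy EUR at ask) = EUR 98,849.28
EUR 98,849.28 × 1.8488 (sell EUR at bid) = NZD 182,752.55
NZD 182,752.55 ÷ 0.078456 (buy ZAR at ask) = ZAR 2,329,363.62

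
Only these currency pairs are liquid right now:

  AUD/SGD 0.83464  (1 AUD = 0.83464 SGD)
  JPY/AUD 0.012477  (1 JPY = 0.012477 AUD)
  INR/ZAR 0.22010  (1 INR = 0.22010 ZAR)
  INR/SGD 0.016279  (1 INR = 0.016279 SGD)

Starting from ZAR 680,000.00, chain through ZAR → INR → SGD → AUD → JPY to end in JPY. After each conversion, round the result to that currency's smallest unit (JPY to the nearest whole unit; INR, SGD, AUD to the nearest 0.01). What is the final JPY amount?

ZAR 680,000.00 ÷ 0.22010 = INR 3,089,504.77
INR 3,089,504.77 × 0.016279 = SGD 50,294.05
SGD 50,294.05 ÷ 0.83464 = AUD 60,258.37
AUD 60,258.37 ÷ 0.012477 = JPY 4,829,556

JPY 4,829,556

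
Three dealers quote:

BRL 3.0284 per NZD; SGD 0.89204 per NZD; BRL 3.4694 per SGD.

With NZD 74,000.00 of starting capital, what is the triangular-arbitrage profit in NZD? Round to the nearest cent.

Profitable loop is NZD → SGD → BRL → NZD:
NZD 74,000.00 × 0.89204 = SGD 66,010.96
SGD 66,010.96 × 3.4694 = BRL 229,018.42
BRL 229,018.42 ÷ 3.0284 = NZD 75,623.57
Profit = NZD 75,623.57 − NZD 74,000.00

Profit: NZD 1,623.57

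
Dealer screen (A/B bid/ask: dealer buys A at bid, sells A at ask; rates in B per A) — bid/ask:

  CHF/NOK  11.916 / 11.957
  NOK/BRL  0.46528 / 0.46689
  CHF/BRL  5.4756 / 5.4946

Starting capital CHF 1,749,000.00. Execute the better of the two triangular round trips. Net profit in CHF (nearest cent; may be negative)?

Best loop CHF → NOK → BRL → CHF:
CHF 1,749,000.00 × 11.916 (sell CHF at bid) = NOK 20,841,084.00
NOK 20,841,084.00 × 0.46528 (sell NOK at bid) = BRL 9,696,939.56
BRL 9,696,939.56 ÷ 5.4946 (buy CHF at ask) = CHF 1,764,812.65

Net profit: CHF 15,812.65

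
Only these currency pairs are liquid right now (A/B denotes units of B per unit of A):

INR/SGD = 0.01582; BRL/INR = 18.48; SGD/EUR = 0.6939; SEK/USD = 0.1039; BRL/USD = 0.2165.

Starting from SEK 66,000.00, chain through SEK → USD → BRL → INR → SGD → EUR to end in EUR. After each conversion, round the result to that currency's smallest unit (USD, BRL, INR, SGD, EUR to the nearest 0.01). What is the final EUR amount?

EUR 6,425.50

SEK 66,000.00 × 0.1039 = USD 6,857.40
USD 6,857.40 ÷ 0.2165 = BRL 31,673.90
BRL 31,673.90 × 18.48 = INR 585,333.67
INR 585,333.67 × 0.01582 = SGD 9,259.98
SGD 9,259.98 × 0.6939 = EUR 6,425.50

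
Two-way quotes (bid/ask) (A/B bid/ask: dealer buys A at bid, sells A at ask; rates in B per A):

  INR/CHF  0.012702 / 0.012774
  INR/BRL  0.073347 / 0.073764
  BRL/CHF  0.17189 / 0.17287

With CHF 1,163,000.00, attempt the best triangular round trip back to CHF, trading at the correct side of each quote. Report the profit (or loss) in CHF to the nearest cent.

Net result: CHF -4,522.16 (no profitable arbitrage after spreads)

Best loop CHF → BRL → INR → CHF:
CHF 1,163,000.00 ÷ 0.17287 (buy BRL at ask) = BRL 6,727,598.77
BRL 6,727,598.77 ÷ 0.073764 (buy INR at ask) = INR 91,204,364.92
INR 91,204,364.92 × 0.012702 (sell INR at bid) = CHF 1,158,477.84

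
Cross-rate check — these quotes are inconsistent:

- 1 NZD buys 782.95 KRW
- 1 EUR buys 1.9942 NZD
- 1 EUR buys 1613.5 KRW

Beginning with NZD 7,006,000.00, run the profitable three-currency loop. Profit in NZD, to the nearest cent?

Profitable loop is NZD → EUR → KRW → NZD:
NZD 7,006,000.00 ÷ 1.9942 = EUR 3,513,188.25
EUR 3,513,188.25 × 1613.5 = KRW 5,668,529,235
KRW 5,668,529,235 ÷ 782.95 = NZD 7,239,963.26
Profit = NZD 7,239,963.26 − NZD 7,006,000.00

Profit: NZD 233,963.26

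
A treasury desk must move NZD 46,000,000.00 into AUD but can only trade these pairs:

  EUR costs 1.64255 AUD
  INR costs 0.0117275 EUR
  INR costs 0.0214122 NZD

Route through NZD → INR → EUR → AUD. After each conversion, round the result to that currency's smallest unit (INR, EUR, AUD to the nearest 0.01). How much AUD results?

NZD 46,000,000.00 ÷ 0.0214122 = INR 2,148,307,973.96
INR 2,148,307,973.96 × 0.0117275 = EUR 25,194,281.76
EUR 25,194,281.76 × 1.64255 = AUD 41,382,867.50

AUD 41,382,867.50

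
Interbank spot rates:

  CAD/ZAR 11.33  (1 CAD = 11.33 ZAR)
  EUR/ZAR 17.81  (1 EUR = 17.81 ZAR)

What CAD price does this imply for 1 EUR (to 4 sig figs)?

1 EUR × 17.81 = 17.81 ZAR
17.81 ZAR ÷ 11.33 = 1.57193 CAD

EUR/CAD = 1.572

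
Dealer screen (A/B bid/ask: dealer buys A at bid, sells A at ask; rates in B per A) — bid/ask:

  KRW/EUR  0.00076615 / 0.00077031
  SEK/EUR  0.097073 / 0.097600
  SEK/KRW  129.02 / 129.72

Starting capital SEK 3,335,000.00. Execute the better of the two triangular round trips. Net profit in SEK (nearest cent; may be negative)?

Net profit: SEK 42,667.26

Best loop SEK → KRW → EUR → SEK:
SEK 3,335,000.00 × 129.02 (sell SEK at bid) = KRW 430,281,700
KRW 430,281,700 × 0.00076615 (sell KRW at bid) = EUR 329,660.32
EUR 329,660.32 ÷ 0.097600 (buy SEK at ask) = SEK 3,377,667.26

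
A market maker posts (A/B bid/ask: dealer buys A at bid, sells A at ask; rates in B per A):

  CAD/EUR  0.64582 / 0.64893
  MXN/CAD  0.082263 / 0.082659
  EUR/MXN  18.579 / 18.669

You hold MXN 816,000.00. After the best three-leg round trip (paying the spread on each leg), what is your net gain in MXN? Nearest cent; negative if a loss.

Net result: MXN -1,143.56 (no profitable arbitrage after spreads)

Best loop MXN → EUR → CAD → MXN:
MXN 816,000.00 ÷ 18.669 (buy EUR at ask) = EUR 43,708.82
EUR 43,708.82 ÷ 0.64893 (buy CAD at ask) = CAD 67,355.22
CAD 67,355.22 ÷ 0.082659 (buy MXN at ask) = MXN 814,856.44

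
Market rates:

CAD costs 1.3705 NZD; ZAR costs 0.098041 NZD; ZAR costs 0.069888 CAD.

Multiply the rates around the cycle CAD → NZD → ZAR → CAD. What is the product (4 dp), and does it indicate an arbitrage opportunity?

0.9770 (arbitrage exists)

Around CAD → NZD → ZAR → CAD: 1 × 1.3705 ÷ 0.098041 × 0.069888 = 0.976954
Product < 1; profitable direction is CAD → ZAR → NZD → CAD.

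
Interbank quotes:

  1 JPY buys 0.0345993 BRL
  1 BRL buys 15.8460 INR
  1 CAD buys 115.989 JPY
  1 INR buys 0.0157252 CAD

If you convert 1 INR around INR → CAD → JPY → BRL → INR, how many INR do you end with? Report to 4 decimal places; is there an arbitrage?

Around INR → CAD → JPY → BRL → INR: 1 × 0.0157252 × 115.989 × 0.0345993 × 15.8460 = 1.000000
Product ≈ 1 (deviation 0.000%, within rounding noise).

1.0000 (no arbitrage)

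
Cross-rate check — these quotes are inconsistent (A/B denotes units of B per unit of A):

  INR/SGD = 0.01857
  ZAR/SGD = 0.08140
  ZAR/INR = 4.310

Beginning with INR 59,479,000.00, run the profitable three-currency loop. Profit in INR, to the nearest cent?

Profitable loop is INR → ZAR → SGD → INR:
INR 59,479,000.00 ÷ 4.310 = ZAR 13,800,232.02
ZAR 13,800,232.02 × 0.08140 = SGD 1,123,338.89
SGD 1,123,338.89 ÷ 0.01857 = INR 60,492,131.73
Profit = INR 60,492,131.73 − INR 59,479,000.00

Profit: INR 1,013,131.73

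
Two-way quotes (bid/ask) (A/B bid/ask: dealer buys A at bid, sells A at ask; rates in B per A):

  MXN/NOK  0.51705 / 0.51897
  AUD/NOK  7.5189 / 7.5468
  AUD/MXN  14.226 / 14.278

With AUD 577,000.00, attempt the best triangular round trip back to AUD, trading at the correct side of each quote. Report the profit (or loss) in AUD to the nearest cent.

Net profit: AUD 8,491.36

Best loop AUD → NOK → MXN → AUD:
AUD 577,000.00 × 7.5189 (sell AUD at bid) = NOK 4,338,405.30
NOK 4,338,405.30 ÷ 0.51897 (buy MXN at ask) = MXN 8,359,645.64
MXN 8,359,645.64 ÷ 14.278 (buy AUD at ask) = AUD 585,491.36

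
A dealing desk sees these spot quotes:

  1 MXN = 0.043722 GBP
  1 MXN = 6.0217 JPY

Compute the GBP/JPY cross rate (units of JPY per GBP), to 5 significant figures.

GBP/JPY = 137.73

1 GBP ÷ 0.043722 = 22.8718 MXN
22.8718 MXN × 6.0217 = 137.727 JPY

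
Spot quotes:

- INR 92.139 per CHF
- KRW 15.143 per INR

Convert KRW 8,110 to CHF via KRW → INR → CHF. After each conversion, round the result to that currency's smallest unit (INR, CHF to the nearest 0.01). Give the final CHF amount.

CHF 5.81

KRW 8,110 ÷ 15.143 = INR 535.56
INR 535.56 ÷ 92.139 = CHF 5.81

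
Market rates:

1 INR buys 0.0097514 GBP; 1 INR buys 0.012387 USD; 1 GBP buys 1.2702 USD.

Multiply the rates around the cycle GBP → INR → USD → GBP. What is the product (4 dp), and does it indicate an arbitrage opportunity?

1.0001 (no arbitrage)

Around GBP → INR → USD → GBP: 1 ÷ 0.0097514 × 0.012387 ÷ 1.2702 = 1.000062
Product ≈ 1 (deviation 0.006%, within rounding noise).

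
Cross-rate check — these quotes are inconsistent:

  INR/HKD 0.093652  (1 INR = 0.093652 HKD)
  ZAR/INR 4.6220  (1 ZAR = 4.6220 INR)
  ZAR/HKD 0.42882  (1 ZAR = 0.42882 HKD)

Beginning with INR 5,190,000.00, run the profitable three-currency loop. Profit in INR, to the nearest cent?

Profit: INR 48,890.52

Profitable loop is INR → HKD → ZAR → INR:
INR 5,190,000.00 × 0.093652 = HKD 486,053.88
HKD 486,053.88 ÷ 0.42882 = ZAR 1,133,468.31
ZAR 1,133,468.31 × 4.6220 = INR 5,238,890.52
Profit = INR 5,238,890.52 − INR 5,190,000.00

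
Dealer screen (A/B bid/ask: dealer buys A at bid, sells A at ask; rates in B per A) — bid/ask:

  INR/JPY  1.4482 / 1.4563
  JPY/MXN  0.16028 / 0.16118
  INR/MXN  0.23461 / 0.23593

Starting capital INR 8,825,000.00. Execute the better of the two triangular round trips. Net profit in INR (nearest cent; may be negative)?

Best loop INR → MXN → JPY → INR:
INR 8,825,000.00 × 0.23461 (sell INR at bid) = MXN 2,070,433.25
MXN 2,070,433.25 ÷ 0.16118 (buy JPY at ask) = JPY 12,845,472
JPY 12,845,472 ÷ 1.4563 (buy INR at ask) = INR 8,820,622.44

Net result: INR -4,377.56 (no profitable arbitrage after spreads)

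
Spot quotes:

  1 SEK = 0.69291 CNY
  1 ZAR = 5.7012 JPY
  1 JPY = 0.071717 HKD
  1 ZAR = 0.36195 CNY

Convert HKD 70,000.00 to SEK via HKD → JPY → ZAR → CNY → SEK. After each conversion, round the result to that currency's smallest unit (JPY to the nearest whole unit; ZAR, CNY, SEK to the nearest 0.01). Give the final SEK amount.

HKD 70,000.00 ÷ 0.071717 = JPY 976,059
JPY 976,059 ÷ 5.7012 = ZAR 171,202.38
ZAR 171,202.38 × 0.36195 = CNY 61,966.70
CNY 61,966.70 ÷ 0.69291 = SEK 89,429.65

SEK 89,429.65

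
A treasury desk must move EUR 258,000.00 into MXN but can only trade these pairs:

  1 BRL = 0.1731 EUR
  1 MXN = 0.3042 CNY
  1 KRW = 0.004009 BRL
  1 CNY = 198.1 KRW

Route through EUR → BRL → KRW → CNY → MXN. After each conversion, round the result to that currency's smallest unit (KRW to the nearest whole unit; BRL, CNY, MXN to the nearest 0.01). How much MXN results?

MXN 6,169,399.54

EUR 258,000.00 ÷ 0.1731 = BRL 1,490,467.94
BRL 1,490,467.94 ÷ 0.004009 = KRW 371,780,479
KRW 371,780,479 ÷ 198.1 = CNY 1,876,731.34
CNY 1,876,731.34 ÷ 0.3042 = MXN 6,169,399.54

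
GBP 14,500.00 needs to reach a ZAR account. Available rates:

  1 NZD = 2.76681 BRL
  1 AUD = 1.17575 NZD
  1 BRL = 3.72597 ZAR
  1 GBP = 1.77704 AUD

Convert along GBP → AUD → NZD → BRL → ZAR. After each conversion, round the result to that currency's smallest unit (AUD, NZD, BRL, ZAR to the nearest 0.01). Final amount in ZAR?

GBP 14,500.00 × 1.77704 = AUD 25,767.08
AUD 25,767.08 × 1.17575 = NZD 30,295.64
NZD 30,295.64 × 2.76681 = BRL 83,822.28
BRL 83,822.28 × 3.72597 = ZAR 312,319.30

ZAR 312,319.30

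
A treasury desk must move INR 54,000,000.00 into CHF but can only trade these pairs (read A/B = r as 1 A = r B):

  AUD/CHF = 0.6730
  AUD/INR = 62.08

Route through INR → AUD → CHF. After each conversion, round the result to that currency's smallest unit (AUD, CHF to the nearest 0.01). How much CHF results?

INR 54,000,000.00 ÷ 62.08 = AUD 869,845.36
AUD 869,845.36 × 0.6730 = CHF 585,405.93

CHF 585,405.93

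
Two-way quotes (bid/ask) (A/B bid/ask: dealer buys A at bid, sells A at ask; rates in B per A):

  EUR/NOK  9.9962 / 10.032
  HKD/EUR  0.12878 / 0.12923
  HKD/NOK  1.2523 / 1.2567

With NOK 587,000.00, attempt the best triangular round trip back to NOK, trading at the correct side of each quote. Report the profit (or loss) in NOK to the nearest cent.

Best loop NOK → HKD → EUR → NOK:
NOK 587,000.00 ÷ 1.2567 (buy HKD at ask) = HKD 467,096.36
HKD 467,096.36 × 0.12878 (sell HKD at bid) = EUR 60,152.67
EUR 60,152.67 × 9.9962 (sell EUR at bid) = NOK 601,298.12

Net profit: NOK 14,298.12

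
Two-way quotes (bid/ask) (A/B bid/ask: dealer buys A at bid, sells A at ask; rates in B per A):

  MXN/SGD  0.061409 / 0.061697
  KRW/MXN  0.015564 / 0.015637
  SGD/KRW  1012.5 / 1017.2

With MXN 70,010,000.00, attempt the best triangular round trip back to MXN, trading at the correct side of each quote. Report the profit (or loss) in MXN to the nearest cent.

Net profit: MXN 1,330,515.45

Best loop MXN → KRW → SGD → MXN:
MXN 70,010,000.00 ÷ 0.015637 (buy KRW at ask) = KRW 4,477,201,509
KRW 4,477,201,509 ÷ 1017.2 (buy SGD at ask) = SGD 4,401,495.78
SGD 4,401,495.78 ÷ 0.061697 (buy MXN at ask) = MXN 71,340,515.45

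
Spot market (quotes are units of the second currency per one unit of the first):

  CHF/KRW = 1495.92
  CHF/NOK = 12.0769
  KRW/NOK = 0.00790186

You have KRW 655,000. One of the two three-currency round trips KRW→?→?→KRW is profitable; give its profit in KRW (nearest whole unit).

Profit: KRW 14,205

Profitable loop is KRW → CHF → NOK → KRW:
KRW 655,000 ÷ 1495.92 = CHF 437.86
CHF 437.86 × 12.0769 = NOK 5,287.96
NOK 5,287.96 ÷ 0.00790186 = KRW 669,205
Profit = KRW 669,205 − KRW 655,000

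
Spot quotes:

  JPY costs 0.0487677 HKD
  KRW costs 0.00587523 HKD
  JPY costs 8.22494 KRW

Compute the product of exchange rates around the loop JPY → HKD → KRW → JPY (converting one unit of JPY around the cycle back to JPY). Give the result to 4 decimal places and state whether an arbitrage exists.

1.0092 (arbitrage exists)

Around JPY → HKD → KRW → JPY: 1 × 0.0487677 ÷ 0.00587523 ÷ 8.22494 = 1.009194
Product > 1; profitable direction is JPY → HKD → KRW → JPY.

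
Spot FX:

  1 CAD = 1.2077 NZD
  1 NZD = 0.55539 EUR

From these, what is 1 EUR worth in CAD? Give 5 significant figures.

EUR/CAD = 1.4909

1 EUR ÷ 0.55539 = 1.80054 NZD
1.80054 NZD ÷ 1.2077 = 1.49088 CAD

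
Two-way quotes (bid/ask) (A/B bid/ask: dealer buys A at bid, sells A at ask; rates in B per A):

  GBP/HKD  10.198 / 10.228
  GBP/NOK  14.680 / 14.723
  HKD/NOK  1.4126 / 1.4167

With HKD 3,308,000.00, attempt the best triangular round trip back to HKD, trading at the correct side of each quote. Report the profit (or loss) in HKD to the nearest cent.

Best loop HKD → GBP → NOK → HKD:
HKD 3,308,000.00 ÷ 10.228 (buy GBP at ask) = GBP 323,425.89
GBP 323,425.89 × 14.680 (sell GBP at bid) = NOK 4,747,892.06
NOK 4,747,892.06 ÷ 1.4167 (buy HKD at ask) = HKD 3,351,374.36

Net profit: HKD 43,374.36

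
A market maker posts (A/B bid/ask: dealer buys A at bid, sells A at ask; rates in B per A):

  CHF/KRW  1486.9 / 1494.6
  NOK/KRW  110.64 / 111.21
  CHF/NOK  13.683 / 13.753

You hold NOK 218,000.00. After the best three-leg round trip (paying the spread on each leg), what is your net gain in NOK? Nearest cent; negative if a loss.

Net profit: NOK 2,813.19

Best loop NOK → KRW → CHF → NOK:
NOK 218,000.00 × 110.64 (sell NOK at bid) = KRW 24,119,520
KRW 24,119,520 ÷ 1494.6 (buy CHF at ask) = CHF 16,137.78
CHF 16,137.78 × 13.683 (sell CHF at bid) = NOK 220,813.19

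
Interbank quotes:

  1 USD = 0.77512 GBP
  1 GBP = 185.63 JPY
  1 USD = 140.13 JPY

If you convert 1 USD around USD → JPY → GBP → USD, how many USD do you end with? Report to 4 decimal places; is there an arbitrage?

Around USD → JPY → GBP → USD: 1 × 140.13 ÷ 185.63 ÷ 0.77512 = 0.973899
Product < 1; profitable direction is USD → GBP → JPY → USD.

0.9739 (arbitrage exists)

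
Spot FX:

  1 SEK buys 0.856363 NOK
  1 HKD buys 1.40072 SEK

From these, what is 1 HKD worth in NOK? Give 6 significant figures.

HKD/NOK = 1.19952

1 HKD × 1.40072 = 1.40072 SEK
1.40072 SEK × 0.856363 = 1.19952 NOK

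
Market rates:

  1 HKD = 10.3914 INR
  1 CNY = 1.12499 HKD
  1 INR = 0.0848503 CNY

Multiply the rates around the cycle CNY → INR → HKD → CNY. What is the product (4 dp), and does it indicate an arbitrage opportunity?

1.0081 (arbitrage exists)

Around CNY → INR → HKD → CNY: 1 ÷ 0.0848503 ÷ 10.3914 ÷ 1.12499 = 1.008147
Product > 1; profitable direction is CNY → INR → HKD → CNY.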